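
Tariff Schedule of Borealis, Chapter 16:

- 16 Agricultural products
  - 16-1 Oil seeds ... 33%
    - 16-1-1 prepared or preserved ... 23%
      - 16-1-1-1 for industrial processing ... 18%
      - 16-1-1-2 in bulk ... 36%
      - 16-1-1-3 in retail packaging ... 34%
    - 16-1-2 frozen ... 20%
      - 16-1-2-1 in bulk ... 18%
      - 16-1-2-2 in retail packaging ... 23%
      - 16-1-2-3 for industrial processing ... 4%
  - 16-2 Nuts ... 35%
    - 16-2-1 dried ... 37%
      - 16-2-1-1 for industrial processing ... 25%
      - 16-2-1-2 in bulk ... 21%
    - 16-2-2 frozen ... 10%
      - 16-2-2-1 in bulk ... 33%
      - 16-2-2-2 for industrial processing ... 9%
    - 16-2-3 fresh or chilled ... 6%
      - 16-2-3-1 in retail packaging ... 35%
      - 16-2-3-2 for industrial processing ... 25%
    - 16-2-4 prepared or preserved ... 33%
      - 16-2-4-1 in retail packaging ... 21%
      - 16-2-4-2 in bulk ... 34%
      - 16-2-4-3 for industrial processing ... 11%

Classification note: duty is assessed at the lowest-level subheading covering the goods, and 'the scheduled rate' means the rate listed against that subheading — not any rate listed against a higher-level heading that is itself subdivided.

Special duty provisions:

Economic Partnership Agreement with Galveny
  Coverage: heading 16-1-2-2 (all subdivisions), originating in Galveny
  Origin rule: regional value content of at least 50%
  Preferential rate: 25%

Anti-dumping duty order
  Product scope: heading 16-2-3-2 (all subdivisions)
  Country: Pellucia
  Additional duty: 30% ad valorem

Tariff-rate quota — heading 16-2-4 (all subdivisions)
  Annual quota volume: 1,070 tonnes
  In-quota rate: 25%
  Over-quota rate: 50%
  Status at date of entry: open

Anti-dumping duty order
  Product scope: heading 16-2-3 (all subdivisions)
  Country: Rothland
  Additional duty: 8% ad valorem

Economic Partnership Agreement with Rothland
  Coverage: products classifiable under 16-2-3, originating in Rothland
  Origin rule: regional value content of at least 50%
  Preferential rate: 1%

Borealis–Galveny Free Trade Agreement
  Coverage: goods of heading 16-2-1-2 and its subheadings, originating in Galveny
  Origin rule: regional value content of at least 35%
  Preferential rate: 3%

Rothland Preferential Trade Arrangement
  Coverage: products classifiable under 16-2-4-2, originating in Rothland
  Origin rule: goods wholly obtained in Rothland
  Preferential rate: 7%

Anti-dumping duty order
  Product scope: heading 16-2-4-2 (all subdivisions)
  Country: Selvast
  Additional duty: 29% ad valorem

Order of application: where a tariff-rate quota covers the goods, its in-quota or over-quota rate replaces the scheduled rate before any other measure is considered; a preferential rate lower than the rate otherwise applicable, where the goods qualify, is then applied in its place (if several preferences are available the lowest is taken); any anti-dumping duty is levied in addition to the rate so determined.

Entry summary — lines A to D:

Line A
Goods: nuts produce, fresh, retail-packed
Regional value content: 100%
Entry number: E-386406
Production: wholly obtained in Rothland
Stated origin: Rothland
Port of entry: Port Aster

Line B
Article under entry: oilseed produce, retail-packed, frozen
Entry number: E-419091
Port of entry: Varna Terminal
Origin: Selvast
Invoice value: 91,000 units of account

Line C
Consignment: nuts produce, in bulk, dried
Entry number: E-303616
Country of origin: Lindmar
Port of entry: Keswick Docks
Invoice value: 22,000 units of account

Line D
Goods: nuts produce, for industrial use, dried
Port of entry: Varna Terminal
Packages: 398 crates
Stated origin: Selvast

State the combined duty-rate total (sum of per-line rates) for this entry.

78%

Line A: nuts → 16-2; fresh → 16-2-3; retail-packed → 16-2-3-1. Scheduled 35%. Rothland agreement on 16-2-3: RVC ≥ 50% → 1% available; Rothland agreement on 16-2-4-2: 16-2-3-1 not covered; preferential 1%; anti-dumping (Rothland, 16-2-3): +8%; total 1% + 8% = 9%. → 9%.
Line B: oilseed → 16-1; frozen → 16-1-2; retail-packed → 16-1-2-2. Scheduled 23%. No special measure applies. → 23%.
Line C: nuts → 16-2; dried → 16-2-1; in bulk → 16-2-1-2. Scheduled 21%. No special measure applies. → 21%.
Line D: nuts → 16-2; dried → 16-2-1; for industrial use → 16-2-1-1. Scheduled 25%. No special measure applies. → 25%.
Sum: 9% + 23% + 21% + 25% = 78%.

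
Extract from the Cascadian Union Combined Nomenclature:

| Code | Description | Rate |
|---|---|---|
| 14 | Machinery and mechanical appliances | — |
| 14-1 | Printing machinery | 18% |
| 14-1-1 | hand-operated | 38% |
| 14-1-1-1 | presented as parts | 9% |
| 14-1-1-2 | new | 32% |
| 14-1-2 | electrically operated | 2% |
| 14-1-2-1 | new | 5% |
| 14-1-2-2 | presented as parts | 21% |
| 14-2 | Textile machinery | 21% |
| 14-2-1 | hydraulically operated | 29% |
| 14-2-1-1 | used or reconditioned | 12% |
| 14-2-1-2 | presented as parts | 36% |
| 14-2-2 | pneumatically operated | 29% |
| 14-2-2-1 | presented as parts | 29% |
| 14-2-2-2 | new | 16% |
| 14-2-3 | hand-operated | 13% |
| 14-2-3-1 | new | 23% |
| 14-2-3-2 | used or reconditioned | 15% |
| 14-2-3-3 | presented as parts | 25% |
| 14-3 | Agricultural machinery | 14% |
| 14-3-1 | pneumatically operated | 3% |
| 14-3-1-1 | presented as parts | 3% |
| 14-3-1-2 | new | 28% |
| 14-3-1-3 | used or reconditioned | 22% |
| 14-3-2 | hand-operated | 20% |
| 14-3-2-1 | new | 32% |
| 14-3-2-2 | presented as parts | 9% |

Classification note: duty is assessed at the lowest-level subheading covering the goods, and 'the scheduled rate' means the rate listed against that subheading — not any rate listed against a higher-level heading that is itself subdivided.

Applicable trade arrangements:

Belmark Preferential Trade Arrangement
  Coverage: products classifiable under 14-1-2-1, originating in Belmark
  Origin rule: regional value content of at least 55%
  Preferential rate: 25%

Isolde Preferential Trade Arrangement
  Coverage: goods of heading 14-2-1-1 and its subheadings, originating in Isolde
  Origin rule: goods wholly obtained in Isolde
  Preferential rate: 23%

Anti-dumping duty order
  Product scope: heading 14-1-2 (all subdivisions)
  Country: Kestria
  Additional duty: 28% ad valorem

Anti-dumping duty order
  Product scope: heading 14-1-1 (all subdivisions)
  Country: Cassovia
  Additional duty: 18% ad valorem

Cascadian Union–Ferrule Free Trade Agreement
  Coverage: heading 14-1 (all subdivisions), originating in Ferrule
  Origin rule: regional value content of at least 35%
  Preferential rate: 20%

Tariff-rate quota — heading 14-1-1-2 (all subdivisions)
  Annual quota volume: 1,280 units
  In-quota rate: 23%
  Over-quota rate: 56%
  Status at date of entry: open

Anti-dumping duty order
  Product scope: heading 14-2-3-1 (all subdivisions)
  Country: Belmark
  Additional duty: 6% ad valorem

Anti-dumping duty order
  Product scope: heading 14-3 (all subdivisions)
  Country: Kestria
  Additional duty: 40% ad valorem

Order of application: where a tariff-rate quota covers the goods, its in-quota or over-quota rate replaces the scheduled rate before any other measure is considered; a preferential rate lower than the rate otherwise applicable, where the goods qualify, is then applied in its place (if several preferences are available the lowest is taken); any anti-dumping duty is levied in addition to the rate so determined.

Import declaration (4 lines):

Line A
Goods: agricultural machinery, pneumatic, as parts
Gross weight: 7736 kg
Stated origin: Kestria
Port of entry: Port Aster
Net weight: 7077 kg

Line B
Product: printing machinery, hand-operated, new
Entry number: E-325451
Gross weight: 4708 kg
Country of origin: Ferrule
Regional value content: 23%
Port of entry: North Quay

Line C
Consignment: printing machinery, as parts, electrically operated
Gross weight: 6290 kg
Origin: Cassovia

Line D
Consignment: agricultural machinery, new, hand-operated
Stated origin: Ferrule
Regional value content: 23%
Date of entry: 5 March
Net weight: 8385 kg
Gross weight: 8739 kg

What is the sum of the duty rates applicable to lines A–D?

119%

Line A: agricultural → 14-3; pneumatic → 14-3-1; as parts → 14-3-1-1. Scheduled 3%. anti-dumping (Kestria, 14-3): +40%; total 3% + 40% = 43%. → 43%.
Line B: printing → 14-1; hand-operated → 14-1-1; new → 14-1-1-2. Scheduled 32%. quota on 14-1-1-2 open → in-quota 23%; Ferrule agreement on 14-1: RVC < 35%. → 23%.
Line C: printing → 14-1; electrically operated → 14-1-2; as parts → 14-1-2-2. Scheduled 21%. No special measure applies. → 21%.
Line D: agricultural → 14-3; hand-operated → 14-3-2; new → 14-3-2-1. Scheduled 32%. Ferrule agreement on 14-1: 14-3-2-1 not covered. → 32%.
Sum: 43% + 23% + 21% + 32% = 119%.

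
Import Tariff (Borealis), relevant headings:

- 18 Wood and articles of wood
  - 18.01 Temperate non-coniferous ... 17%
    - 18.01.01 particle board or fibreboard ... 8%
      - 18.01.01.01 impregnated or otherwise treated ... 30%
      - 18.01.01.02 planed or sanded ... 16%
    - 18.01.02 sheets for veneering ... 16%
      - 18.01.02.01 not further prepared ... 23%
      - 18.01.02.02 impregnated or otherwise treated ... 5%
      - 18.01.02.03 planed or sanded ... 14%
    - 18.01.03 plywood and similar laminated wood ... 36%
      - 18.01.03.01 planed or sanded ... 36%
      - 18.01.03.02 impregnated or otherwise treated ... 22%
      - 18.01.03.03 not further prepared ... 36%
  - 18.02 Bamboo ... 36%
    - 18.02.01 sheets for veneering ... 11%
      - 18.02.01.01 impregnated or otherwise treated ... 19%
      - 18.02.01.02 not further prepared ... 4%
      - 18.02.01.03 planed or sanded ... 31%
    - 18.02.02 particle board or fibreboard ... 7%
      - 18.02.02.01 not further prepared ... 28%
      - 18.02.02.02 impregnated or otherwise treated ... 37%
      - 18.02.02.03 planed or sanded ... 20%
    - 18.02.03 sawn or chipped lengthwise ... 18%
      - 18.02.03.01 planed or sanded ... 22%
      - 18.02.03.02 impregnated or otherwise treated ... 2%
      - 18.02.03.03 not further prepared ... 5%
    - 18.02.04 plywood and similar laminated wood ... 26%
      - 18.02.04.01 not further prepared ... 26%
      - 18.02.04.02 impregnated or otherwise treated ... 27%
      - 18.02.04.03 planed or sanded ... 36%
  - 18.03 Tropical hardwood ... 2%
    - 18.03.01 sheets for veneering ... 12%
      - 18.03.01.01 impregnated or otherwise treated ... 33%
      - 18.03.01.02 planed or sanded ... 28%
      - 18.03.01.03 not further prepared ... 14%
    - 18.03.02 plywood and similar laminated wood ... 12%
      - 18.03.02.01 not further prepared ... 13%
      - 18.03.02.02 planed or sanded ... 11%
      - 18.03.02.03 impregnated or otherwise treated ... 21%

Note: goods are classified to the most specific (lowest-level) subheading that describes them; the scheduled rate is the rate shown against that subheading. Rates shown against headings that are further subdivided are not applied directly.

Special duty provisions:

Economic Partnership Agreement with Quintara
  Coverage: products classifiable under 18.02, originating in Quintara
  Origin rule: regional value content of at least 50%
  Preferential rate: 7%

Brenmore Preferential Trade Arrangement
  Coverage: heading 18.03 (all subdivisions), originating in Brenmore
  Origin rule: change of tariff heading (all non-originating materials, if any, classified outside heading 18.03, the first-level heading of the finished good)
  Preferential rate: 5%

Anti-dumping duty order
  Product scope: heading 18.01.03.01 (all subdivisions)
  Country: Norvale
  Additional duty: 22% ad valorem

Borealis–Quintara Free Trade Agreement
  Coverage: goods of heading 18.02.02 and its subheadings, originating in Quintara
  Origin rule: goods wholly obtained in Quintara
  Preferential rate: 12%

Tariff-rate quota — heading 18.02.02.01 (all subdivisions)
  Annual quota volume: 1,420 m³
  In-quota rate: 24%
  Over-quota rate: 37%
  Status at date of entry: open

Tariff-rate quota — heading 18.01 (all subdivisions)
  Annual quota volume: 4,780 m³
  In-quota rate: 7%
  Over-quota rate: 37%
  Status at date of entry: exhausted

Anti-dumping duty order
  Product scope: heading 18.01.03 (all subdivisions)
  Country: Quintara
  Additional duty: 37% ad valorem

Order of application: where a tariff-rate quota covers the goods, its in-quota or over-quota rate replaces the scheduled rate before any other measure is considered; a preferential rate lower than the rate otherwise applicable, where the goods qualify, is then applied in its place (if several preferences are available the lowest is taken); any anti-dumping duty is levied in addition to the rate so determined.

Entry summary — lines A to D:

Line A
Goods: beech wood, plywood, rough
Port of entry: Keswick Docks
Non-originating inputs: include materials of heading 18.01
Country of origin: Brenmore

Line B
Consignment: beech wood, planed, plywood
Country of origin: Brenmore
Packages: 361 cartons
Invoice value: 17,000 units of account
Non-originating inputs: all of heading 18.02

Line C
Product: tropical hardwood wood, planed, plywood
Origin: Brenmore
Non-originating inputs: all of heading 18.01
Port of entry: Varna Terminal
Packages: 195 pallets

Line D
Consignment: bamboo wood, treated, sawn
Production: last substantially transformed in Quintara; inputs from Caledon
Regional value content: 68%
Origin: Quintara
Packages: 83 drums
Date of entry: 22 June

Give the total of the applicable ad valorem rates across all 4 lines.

81%

Line A: beech → 18.01; plywood → 18.01.03; rough → 18.01.03.03. Scheduled 36%. quota on 18.01 exhausted → over-quota 37%; Brenmore agreement on 18.03: 18.01.03.03 not covered. → 37%.
Line B: beech → 18.01; plywood → 18.01.03; planed → 18.01.03.01. Scheduled 36%. quota on 18.01 exhausted → over-quota 37%; Brenmore agreement on 18.03: 18.01.03.01 not covered. → 37%.
Line C: tropical hardwood → 18.03; plywood → 18.03.02; planed → 18.03.02.02. Scheduled 11%. Brenmore agreement on 18.03: CTH met → 5% available; preferential 5%. → 5%.
Line D: bamboo → 18.02; sawn → 18.02.03; treated → 18.02.03.02. Scheduled 2%. Quintara agreement on 18.02: RVC ≥ 50% → 7% available; Quintara agreement on 18.02.02: 18.02.03.02 not covered; preference 7% not lower than 2% → no reduction. → 2%.
Sum: 37% + 37% + 5% + 2% = 81%.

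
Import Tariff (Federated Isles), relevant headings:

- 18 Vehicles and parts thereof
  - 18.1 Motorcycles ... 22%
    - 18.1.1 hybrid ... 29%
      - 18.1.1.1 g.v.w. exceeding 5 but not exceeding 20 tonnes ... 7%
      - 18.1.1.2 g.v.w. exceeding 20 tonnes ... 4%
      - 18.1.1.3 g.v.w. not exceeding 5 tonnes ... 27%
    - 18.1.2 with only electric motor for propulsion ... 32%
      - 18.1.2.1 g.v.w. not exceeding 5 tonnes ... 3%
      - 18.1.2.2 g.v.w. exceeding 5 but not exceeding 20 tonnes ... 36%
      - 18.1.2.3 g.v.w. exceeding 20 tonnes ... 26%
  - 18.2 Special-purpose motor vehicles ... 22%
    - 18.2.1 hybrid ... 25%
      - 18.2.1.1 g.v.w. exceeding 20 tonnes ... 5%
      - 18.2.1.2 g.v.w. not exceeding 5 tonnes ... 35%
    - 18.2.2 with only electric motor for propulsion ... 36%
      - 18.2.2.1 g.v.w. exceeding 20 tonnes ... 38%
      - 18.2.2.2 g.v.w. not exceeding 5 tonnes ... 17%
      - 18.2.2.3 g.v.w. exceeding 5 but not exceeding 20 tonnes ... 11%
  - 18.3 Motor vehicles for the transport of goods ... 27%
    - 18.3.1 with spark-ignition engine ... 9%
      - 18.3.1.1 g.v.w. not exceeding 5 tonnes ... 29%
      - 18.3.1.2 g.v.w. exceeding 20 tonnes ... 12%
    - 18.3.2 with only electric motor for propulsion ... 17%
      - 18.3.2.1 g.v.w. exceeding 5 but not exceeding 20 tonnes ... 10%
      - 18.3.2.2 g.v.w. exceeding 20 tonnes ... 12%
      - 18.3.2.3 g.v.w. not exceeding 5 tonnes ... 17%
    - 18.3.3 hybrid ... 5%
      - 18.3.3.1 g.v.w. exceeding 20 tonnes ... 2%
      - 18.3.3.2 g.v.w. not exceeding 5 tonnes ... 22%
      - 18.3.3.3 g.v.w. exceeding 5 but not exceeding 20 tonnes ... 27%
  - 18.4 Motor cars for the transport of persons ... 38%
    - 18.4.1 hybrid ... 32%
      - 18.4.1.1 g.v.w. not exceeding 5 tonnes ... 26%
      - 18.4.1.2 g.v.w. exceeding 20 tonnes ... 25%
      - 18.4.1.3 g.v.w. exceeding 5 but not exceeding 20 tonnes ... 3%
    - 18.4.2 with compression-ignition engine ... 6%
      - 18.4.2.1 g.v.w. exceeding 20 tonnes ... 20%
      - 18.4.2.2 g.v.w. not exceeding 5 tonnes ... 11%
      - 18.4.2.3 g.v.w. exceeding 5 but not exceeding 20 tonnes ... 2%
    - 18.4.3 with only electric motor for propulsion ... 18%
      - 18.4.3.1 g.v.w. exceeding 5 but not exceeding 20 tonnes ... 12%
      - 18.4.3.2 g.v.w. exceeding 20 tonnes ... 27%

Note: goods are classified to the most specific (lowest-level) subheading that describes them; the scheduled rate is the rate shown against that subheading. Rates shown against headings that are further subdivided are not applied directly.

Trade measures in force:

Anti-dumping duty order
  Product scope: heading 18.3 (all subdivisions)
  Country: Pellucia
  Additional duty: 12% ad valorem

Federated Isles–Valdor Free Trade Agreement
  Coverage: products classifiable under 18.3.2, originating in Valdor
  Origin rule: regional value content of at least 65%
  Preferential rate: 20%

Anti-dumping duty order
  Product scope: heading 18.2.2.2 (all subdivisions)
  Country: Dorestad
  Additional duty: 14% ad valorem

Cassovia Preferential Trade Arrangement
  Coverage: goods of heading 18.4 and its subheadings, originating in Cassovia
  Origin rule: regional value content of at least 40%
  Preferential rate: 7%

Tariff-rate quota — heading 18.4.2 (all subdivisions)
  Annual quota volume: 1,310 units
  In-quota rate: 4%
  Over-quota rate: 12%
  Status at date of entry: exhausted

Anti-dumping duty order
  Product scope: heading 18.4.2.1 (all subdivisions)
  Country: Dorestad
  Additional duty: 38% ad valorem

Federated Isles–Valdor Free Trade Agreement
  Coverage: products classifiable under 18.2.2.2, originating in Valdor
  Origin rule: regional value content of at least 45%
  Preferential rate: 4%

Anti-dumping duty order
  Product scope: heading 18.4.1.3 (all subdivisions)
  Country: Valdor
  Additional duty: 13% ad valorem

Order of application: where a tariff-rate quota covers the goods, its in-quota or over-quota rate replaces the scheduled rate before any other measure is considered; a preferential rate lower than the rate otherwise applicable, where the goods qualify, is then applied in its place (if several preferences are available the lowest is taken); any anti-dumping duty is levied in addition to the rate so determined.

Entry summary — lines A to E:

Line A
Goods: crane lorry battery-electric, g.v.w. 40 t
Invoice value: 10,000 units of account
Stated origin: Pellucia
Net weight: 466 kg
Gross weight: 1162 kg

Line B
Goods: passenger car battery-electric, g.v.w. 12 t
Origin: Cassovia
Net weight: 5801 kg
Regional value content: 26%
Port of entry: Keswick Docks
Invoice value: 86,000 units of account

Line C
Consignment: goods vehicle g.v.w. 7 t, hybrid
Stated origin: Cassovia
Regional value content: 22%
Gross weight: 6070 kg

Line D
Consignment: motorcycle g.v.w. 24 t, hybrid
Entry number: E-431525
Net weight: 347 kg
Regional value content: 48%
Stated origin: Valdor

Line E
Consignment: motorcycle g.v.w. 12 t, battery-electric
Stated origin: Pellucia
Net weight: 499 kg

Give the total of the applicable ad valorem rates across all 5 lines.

117%

Line A: crane lorry → 18.2; battery-electric → 18.2.2; g.v.w. 40 t → 18.2.2.1. Scheduled 38%. No special measure applies. → 38%.
Line B: passenger car → 18.4; battery-electric → 18.4.3; g.v.w. 12 t → 18.4.3.1. Scheduled 12%. Cassovia agreement on 18.4: RVC < 40%. → 12%.
Line C: goods vehicle → 18.3; hybrid → 18.3.3; g.v.w. 7 t → 18.3.3.3. Scheduled 27%. Cassovia agreement on 18.4: 18.3.3.3 not covered. → 27%.
Line D: motorcycle → 18.1; hybrid → 18.1.1; g.v.w. 24 t → 18.1.1.2. Scheduled 4%. Valdor agreement on 18.3.2: 18.1.1.2 not covered; Valdor agreement on 18.2.2.2: 18.1.1.2 not covered. → 4%.
Line E: motorcycle → 18.1; battery-electric → 18.1.2; g.v.w. 12 t → 18.1.2.2. Scheduled 36%. No special measure applies. → 36%.
Sum: 38% + 12% + 27% + 4% + 36% = 117%.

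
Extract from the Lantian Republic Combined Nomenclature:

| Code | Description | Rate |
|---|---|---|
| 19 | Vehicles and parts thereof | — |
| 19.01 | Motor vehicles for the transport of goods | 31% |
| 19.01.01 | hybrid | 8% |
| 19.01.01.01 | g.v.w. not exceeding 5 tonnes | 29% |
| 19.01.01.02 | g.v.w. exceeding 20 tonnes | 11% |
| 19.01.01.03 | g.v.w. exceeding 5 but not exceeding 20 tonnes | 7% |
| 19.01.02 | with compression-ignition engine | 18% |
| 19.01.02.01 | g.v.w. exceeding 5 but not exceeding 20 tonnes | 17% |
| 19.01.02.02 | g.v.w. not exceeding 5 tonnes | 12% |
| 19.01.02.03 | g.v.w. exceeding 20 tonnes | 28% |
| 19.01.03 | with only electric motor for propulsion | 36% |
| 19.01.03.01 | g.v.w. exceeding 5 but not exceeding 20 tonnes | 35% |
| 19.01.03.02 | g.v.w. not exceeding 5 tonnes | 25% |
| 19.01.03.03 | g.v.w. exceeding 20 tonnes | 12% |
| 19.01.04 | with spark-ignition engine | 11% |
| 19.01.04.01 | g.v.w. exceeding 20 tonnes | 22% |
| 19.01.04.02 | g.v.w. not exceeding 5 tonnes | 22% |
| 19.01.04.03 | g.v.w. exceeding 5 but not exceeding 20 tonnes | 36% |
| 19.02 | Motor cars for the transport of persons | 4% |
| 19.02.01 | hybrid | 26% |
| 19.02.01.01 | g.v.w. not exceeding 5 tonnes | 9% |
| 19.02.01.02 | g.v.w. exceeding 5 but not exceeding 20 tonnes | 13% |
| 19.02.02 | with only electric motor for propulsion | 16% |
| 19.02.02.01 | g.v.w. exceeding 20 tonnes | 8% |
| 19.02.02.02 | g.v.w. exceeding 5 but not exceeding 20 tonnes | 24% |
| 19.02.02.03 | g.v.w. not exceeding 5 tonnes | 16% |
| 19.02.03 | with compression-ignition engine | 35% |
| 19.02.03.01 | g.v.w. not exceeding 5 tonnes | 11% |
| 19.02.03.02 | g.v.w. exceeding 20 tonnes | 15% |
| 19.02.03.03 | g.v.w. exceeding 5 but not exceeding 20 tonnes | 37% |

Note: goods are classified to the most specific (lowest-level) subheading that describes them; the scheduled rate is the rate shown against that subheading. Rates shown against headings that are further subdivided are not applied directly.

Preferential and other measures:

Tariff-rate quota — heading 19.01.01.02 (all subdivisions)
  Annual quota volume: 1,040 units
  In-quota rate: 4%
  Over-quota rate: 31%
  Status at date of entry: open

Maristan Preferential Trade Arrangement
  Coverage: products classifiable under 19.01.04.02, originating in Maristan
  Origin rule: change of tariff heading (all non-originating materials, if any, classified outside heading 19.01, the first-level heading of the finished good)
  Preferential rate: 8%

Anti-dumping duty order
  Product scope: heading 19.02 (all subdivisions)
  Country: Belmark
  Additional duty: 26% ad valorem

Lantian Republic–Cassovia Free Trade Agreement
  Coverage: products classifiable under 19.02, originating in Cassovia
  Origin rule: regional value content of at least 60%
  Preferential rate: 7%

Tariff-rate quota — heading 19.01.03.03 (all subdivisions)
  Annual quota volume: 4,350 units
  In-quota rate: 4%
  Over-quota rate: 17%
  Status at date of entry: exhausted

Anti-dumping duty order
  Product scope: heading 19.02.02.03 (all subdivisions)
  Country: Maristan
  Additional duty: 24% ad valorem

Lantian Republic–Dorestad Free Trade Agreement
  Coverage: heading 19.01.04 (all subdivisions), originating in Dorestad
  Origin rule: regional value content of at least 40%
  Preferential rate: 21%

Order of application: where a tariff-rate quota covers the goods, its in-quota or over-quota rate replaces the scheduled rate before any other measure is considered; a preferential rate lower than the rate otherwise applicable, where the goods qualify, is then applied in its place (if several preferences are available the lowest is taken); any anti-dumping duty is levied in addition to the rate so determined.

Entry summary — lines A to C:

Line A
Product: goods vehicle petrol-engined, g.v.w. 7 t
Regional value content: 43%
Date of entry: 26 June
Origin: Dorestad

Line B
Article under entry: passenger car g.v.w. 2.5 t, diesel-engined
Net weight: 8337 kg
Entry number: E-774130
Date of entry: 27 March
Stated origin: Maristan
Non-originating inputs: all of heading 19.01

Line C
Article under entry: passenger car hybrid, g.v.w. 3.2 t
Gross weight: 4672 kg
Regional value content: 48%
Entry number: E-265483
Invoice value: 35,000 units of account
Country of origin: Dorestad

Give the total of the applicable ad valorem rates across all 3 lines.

Line A: goods vehicle → 19.01; petrol-engined → 19.01.04; g.v.w. 7 t → 19.01.04.03. Scheduled 36%. Dorestad agreement on 19.01.04: RVC ≥ 40% → 21% available; preferential 21%. → 21%.
Line B: passenger car → 19.02; diesel-engined → 19.02.03; g.v.w. 2.5 t → 19.02.03.01. Scheduled 11%. Maristan agreement on 19.01.04.02: 19.02.03.01 not covered. → 11%.
Line C: passenger car → 19.02; hybrid → 19.02.01; g.v.w. 3.2 t → 19.02.01.01. Scheduled 9%. Dorestad agreement on 19.01.04: 19.02.01.01 not covered. → 9%.
Sum: 21% + 11% + 9% = 41%.

41%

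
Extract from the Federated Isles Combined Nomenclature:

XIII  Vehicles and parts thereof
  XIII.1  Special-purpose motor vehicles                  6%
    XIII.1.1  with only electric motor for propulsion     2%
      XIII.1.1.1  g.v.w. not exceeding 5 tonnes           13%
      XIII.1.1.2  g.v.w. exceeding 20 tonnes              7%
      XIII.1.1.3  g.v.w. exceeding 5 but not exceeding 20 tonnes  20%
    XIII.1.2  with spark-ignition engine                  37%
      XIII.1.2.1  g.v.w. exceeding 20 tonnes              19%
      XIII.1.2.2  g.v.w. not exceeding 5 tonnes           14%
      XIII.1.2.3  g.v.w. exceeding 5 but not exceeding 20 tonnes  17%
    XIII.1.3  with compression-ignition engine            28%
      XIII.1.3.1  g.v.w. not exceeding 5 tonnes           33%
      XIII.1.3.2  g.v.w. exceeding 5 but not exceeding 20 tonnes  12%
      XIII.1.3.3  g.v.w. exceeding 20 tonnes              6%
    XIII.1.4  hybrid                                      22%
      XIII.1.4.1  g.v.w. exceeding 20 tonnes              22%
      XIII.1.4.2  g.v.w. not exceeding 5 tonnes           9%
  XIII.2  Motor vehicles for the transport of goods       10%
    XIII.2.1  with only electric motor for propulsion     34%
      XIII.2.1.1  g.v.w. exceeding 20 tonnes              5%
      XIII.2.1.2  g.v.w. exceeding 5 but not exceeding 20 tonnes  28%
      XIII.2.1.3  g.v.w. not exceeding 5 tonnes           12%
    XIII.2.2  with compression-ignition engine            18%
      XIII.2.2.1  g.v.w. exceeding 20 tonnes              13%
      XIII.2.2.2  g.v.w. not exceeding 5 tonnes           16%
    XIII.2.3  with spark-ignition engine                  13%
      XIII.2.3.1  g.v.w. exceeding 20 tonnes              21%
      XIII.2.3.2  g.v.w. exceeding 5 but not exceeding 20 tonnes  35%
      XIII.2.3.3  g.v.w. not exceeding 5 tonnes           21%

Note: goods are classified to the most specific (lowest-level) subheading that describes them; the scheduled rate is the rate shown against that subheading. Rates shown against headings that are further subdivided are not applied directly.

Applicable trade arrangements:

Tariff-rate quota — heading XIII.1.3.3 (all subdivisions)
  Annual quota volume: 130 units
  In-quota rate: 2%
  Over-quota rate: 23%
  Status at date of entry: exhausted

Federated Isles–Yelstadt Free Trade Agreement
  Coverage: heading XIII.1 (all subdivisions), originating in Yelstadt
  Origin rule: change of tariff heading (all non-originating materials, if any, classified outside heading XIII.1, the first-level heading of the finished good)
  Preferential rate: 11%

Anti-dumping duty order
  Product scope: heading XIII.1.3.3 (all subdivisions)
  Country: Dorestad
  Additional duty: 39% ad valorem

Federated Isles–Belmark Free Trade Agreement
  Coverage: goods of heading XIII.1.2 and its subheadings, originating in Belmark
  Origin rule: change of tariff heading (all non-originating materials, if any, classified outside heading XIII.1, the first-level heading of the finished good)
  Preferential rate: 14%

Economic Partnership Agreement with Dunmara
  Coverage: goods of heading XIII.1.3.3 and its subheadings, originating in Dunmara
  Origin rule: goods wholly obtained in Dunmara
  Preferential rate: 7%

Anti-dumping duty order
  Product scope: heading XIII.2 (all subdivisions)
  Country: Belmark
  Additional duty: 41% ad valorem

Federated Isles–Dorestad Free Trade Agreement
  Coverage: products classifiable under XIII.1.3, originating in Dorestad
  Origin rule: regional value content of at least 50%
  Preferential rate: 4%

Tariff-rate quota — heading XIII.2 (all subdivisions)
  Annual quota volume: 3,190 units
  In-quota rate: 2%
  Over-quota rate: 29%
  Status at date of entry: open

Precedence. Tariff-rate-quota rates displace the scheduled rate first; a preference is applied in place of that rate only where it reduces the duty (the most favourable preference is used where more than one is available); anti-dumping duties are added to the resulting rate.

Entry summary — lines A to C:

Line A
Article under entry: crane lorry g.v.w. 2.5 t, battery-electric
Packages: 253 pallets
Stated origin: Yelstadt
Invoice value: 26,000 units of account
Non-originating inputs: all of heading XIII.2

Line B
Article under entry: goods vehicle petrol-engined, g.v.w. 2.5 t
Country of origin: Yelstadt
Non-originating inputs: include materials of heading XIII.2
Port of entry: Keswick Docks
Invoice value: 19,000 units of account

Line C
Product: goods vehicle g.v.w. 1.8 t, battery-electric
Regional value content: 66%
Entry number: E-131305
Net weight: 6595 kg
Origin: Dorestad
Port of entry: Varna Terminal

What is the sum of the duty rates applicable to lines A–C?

Line A: crane lorry → XIII.1; battery-electric → XIII.1.1; g.v.w. 2.5 t → XIII.1.1.1. Scheduled 13%. Yelstadt agreement on XIII.1: CTH met → 11% available; preferential 11%. → 11%.
Line B: goods vehicle → XIII.2; petrol-engined → XIII.2.3; g.v.w. 2.5 t → XIII.2.3.3. Scheduled 21%. quota on XIII.2 open → in-quota 2%; Yelstadt agreement on XIII.1: XIII.2.3.3 not covered. → 2%.
Line C: goods vehicle → XIII.2; battery-electric → XIII.2.1; g.v.w. 1.8 t → XIII.2.1.3. Scheduled 12%. quota on XIII.2 open → in-quota 2%; Dorestad agreement on XIII.1.3: XIII.2.1.3 not covered. → 2%.
Sum: 11% + 2% + 2% = 15%.

15%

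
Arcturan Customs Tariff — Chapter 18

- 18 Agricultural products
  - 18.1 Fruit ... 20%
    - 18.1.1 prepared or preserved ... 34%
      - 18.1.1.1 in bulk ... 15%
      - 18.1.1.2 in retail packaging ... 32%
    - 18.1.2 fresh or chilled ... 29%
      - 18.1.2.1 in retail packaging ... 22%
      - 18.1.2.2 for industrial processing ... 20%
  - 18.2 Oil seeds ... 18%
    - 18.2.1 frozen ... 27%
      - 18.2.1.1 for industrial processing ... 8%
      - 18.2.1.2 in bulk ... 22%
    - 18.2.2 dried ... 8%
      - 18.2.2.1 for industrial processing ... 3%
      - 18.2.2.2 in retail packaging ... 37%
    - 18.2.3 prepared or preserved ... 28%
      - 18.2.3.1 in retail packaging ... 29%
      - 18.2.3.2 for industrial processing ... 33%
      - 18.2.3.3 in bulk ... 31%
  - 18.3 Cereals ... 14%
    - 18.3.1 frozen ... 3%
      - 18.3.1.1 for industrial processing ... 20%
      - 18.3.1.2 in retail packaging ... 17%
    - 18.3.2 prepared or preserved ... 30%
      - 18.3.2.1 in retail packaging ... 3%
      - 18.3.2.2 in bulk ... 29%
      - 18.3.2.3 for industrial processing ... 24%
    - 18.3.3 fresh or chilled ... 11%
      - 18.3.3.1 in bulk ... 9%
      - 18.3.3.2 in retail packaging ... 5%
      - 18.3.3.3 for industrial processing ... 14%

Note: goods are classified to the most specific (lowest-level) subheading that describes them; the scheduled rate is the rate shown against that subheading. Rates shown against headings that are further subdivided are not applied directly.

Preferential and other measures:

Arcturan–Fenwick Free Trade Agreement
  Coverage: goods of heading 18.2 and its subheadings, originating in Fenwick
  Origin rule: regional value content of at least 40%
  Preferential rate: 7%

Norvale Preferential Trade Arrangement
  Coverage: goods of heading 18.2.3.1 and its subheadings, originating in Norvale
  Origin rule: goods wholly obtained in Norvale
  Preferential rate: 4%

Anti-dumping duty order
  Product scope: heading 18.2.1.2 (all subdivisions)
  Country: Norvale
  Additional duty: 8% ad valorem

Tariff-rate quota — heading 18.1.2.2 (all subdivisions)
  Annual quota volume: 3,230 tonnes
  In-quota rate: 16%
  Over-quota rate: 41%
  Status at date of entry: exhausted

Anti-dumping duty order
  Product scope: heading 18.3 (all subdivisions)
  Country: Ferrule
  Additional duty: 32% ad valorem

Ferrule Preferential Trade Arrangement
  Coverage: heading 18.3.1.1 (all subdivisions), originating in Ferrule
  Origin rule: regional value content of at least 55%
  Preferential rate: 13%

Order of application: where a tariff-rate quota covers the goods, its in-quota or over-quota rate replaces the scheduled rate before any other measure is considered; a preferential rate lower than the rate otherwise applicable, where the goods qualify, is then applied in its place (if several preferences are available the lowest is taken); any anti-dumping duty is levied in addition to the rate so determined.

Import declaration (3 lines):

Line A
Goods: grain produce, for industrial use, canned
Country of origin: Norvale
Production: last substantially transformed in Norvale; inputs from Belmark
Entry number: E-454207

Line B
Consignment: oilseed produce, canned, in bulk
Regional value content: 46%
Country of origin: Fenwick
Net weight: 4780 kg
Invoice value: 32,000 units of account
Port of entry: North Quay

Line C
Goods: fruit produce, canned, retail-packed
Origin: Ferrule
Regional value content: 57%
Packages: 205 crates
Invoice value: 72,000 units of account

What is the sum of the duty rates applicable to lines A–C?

Line A: grain → 18.3; canned → 18.3.2; for industrial use → 18.3.2.3. Scheduled 24%. Norvale agreement on 18.2.3.1: 18.3.2.3 not covered. → 24%.
Line B: oilseed → 18.2; canned → 18.2.3; in bulk → 18.2.3.3. Scheduled 31%. Fenwick agreement on 18.2: RVC ≥ 40% → 7% available; preferential 7%. → 7%.
Line C: fruit → 18.1; canned → 18.1.1; retail-packed → 18.1.1.2. Scheduled 32%. Ferrule agreement on 18.3.1.1: 18.1.1.2 not covered. → 32%.
Sum: 24% + 7% + 32% = 63%.

63%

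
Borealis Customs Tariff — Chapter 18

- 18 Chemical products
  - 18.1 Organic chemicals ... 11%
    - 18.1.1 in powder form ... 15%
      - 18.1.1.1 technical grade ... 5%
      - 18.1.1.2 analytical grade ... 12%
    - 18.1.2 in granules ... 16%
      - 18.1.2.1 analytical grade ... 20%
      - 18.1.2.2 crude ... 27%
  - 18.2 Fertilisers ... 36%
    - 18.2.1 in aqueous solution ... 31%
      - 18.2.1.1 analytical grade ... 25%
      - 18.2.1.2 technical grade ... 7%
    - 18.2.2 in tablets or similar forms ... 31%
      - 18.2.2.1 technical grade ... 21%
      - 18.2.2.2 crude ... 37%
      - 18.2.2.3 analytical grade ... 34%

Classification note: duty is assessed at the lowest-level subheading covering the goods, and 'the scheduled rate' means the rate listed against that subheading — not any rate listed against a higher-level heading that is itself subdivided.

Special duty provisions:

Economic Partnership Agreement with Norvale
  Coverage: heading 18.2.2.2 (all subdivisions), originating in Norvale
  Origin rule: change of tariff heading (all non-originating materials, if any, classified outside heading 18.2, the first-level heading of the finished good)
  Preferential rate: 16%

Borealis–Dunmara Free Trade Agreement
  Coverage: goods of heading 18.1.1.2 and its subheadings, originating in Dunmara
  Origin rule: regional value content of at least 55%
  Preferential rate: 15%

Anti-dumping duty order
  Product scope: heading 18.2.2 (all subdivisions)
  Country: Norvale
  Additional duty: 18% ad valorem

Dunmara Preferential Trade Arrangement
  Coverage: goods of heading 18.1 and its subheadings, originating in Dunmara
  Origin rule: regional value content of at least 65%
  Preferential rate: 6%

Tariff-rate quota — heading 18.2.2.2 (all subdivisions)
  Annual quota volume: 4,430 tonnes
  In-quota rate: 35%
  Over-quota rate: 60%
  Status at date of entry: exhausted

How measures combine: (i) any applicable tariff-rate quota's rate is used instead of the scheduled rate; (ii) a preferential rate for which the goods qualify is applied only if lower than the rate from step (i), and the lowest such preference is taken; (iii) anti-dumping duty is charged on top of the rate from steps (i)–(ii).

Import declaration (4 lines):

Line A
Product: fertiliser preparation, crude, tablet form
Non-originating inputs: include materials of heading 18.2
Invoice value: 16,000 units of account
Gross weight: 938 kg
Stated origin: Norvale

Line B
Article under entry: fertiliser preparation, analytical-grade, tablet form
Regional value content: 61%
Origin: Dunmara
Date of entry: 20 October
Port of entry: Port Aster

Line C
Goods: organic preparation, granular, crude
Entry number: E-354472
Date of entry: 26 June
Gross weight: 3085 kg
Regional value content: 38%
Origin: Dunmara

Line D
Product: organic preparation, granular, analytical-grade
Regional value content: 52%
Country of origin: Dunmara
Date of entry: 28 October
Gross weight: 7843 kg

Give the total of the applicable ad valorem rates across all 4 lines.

Line A: fertiliser → 18.2; tablet form → 18.2.2; crude → 18.2.2.2. Scheduled 37%. quota on 18.2.2.2 exhausted → over-quota 60%; Norvale agreement on 18.2.2.2: CTH not met; anti-dumping (Norvale, 18.2.2): +18%; total 60% + 18% = 78%. → 78%.
Line B: fertiliser → 18.2; tablet form → 18.2.2; analytical-grade → 18.2.2.3. Scheduled 34%. Dunmara agreement on 18.1.1.2: 18.2.2.3 not covered; Dunmara agreement on 18.1: 18.2.2.3 not covered. → 34%.
Line C: organic → 18.1; granular → 18.1.2; crude → 18.1.2.2. Scheduled 27%. Dunmara agreement on 18.1.1.2: 18.1.2.2 not covered; Dunmara agreement on 18.1: RVC < 65%. → 27%.
Line D: organic → 18.1; granular → 18.1.2; analytical-grade → 18.1.2.1. Scheduled 20%. Dunmara agreement on 18.1.1.2: 18.1.2.1 not covered; Dunmara agreement on 18.1: RVC < 65%. → 20%.
Sum: 78% + 34% + 27% + 20% = 159%.

159%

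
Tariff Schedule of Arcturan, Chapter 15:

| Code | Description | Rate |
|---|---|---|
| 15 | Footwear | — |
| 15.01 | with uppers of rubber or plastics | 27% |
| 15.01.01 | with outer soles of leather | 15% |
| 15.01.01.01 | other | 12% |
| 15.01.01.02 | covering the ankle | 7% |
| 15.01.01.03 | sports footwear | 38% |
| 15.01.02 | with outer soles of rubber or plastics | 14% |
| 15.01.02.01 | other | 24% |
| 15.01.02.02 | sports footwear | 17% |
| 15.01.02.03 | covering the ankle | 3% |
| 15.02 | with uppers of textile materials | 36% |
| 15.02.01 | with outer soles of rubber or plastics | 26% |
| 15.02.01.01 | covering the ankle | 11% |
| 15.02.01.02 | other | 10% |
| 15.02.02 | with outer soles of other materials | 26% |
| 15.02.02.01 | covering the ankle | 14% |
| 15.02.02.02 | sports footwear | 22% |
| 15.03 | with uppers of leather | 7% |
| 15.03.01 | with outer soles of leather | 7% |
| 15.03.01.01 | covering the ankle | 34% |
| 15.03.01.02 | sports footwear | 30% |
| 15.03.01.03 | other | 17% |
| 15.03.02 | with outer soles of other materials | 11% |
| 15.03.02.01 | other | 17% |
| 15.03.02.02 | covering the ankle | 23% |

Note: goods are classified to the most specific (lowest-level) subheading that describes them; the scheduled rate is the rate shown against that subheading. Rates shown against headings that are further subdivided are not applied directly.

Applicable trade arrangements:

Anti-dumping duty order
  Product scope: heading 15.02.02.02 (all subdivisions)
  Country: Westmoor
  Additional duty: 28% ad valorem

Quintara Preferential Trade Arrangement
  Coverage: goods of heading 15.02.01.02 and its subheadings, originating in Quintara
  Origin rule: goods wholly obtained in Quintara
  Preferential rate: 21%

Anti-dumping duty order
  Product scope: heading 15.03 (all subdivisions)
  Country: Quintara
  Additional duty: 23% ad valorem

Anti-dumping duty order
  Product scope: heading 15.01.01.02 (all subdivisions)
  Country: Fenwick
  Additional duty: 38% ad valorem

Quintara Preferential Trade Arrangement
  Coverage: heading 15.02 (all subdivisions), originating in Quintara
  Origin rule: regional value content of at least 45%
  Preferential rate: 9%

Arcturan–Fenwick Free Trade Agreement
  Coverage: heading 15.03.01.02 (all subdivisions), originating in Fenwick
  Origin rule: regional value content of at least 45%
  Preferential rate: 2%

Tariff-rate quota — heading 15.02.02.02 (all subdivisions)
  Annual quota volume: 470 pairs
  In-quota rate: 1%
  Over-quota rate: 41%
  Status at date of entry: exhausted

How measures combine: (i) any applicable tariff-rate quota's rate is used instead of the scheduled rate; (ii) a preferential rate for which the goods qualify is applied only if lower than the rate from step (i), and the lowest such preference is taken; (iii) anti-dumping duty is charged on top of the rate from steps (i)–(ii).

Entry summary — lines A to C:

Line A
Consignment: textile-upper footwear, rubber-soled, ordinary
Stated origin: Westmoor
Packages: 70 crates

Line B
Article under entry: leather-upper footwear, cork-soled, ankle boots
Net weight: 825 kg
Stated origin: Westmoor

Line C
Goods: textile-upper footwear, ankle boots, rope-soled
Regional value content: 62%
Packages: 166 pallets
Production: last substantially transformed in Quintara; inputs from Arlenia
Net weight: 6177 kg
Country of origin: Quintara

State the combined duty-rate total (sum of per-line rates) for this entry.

Line A: textile-upper → 15.02; rubber-soled → 15.02.01; ordinary → 15.02.01.02. Scheduled 10%. No special measure applies. → 10%.
Line B: leather-upper → 15.03; cork-soled → 15.03.02; ankle boots → 15.03.02.02. Scheduled 23%. No special measure applies. → 23%.
Line C: textile-upper → 15.02; rope-soled → 15.02.02; ankle boots → 15.02.02.01. Scheduled 14%. Quintara agreement on 15.02.01.02: 15.02.02.01 not covered; Quintara agreement on 15.02: RVC ≥ 45% → 9% available; preferential 9%. → 9%.
Sum: 10% + 23% + 9% = 42%.

42%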